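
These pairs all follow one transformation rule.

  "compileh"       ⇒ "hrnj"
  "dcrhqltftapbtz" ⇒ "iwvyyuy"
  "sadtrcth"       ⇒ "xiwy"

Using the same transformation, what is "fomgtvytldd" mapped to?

In each case the input is transformed by: shift every letter 5 places forward in the alphabet (wrapping around), then keep every other character starting from the first (positions 1st, 3rd, 5th, ...).
On "fomgtvytldd": the first step gives "ktrlyadyqii", and the second then gives "krydqi".

krydqi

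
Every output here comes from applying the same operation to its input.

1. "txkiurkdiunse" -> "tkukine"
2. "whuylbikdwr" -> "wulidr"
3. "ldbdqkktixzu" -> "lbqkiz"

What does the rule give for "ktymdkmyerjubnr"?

The pattern: keep every other character starting from the first (positions 1st, 3rd, 5th, ...).
Applying that to "ktymdkmyerjubnr" gives "kydmejbr".

kydmejbr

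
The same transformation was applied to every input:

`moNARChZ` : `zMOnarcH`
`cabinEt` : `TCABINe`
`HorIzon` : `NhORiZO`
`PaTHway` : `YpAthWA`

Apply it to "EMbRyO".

oemBrY

Looking at the pairs, the operation is to flip the case of every letter, then move the last character to the front.
On "EMbRyO": the first step gives "emBrYo", and the second then gives "oemBrY".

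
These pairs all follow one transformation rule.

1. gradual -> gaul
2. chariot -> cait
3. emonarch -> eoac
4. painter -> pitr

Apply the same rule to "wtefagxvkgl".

weaxkl

Rule — keep every other character starting from the first (positions 1st, 3rd, 5th, ...).
On "wtefagxvkgl" that produces "weaxkl".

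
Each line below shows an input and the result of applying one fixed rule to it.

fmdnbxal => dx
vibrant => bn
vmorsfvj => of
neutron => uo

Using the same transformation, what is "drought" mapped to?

oh

Each output is the input with this applied: keep one character in every 3, starting at position 3 (positions 3rd, 6th, 9th, ...).
So "drought" becomes "oh".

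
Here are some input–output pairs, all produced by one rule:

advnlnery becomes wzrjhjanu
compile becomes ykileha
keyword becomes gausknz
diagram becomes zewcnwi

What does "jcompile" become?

In each case the input is transformed by: shift every letter 4 places backward in the alphabet (wrapping around).
For "jcompile" the result is "fykileha".

fykileha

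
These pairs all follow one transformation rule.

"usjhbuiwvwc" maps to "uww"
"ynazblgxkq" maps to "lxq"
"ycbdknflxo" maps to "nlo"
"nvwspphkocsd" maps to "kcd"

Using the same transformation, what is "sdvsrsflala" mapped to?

The pattern: keep every other character starting from the second (positions 2nd, 4th, 6th, ...), then keep only the last 3 characters.
Applying both steps to "sdvsrsflala": "dssll", then "sll".

sll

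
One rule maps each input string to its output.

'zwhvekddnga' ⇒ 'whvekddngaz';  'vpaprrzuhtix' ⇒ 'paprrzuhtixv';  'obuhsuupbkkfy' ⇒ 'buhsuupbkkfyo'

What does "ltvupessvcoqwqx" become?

tvupessvcoqwqxl

The transformation: move the first character to the end.
"ltvupessvcoqwqx" → "tvupessvcoqwqxl".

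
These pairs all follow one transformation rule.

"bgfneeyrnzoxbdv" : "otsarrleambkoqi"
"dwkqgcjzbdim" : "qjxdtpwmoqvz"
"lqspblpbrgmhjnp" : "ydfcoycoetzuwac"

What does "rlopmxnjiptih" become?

The transformation: shift every letter 13 places forward in the alphabet (wrapping around) — i.e. ROT13.
Doing the same to "rlopmxnjiptih": "eybczkawvcgvu".

eybczkawvcgvu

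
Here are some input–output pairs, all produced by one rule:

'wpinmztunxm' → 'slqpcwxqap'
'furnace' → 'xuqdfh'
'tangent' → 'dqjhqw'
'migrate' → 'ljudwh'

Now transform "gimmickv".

What's happening: shift every letter 3 places forward in the alphabet (wrapping around), then delete the first character.
Working it through for "gimmickv": intermediate "jlpplfny", final "lpplfny".

lpplfny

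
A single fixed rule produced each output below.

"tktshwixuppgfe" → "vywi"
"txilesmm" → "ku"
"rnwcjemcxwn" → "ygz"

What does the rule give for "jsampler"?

What's happening: shift every letter 2 places forward in the alphabet (wrapping around), then keep one character in every 3, starting at position 3 (positions 3rd, 6th, 9th, ...).
On "jsampler": the first step gives "lucorngt", and the second then gives "cn".
(Check on "tktshwixuppgfe": → "vmvujykzwrrihg" → "vywi" ✓)

cn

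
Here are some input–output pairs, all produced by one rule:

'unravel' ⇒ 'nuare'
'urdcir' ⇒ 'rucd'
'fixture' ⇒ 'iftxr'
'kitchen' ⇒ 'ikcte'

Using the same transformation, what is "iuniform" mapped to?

What's happening: swap each adjacent pair of characters (1↔2, 3↔4, ...), then delete the last 2 characters.
"iuniform" → "uiinof".

uiinof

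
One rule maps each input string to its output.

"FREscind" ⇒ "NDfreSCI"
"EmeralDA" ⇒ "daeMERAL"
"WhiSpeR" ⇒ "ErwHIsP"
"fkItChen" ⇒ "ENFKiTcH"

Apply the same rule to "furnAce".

In each case the input is transformed by: move the last 2 characters to the front (rotate right by 2), then flip the case of every letter.
"furnAce" → "cefurnA" → "CEFURNa".

CEFURNa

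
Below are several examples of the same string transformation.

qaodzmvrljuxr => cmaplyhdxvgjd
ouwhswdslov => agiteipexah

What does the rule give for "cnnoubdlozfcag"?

The rule is to shift every letter 12 places forward in the alphabet (wrapping around).
Applying that to "cnnoubdlozfcag" gives "ozzagnpxalroms".

ozzagnpxalroms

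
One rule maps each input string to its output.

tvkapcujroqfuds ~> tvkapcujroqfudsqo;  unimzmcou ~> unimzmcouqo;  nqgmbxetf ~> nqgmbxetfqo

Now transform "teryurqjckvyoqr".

Each output is the input with this applied: append "qo".
For "teryurqjckvyoqr" the result is "teryurqjckvyoqrqo".

teryurqjckvyoqrqo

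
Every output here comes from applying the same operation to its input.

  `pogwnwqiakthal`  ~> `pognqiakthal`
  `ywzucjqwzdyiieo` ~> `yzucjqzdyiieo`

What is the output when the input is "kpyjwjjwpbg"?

kpyjjjpbg

What's happening: remove every "w".
For "kpyjwjjwpbg" the result is "kpyjjjpbg".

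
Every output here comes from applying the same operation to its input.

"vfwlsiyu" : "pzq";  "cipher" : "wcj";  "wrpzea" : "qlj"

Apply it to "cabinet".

wuv

Looking at the pairs, the operation is to shift every letter 6 places backward in the alphabet (wrapping around), then keep only the first 3 characters.
So "cabinet" becomes "wuv".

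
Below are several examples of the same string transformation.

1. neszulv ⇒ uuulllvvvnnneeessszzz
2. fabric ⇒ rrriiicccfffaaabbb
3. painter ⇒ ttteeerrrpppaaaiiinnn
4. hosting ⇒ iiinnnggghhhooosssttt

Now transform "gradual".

uuuaaalllgggrrraaaddd

Each output is the input with this applied: move the last 3 characters to the front (rotate right by 3), then repeat every character 3 times.
Applying that to "gradual" gives "uuuaaalllgggrrraaaddd".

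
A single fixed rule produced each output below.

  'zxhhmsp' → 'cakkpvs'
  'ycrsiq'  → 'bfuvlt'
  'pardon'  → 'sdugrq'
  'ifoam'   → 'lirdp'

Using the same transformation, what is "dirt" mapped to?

gluw

The transformation: shift every letter 3 places forward in the alphabet (wrapping around).
Applying that to "dirt" gives "gluw".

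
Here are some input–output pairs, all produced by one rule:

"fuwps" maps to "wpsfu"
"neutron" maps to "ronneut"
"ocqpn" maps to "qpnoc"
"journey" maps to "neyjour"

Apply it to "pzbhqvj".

The pattern: move the last 3 characters to the front (rotate right by 3).
For "pzbhqvj" the result is "qvjpzbh".

qvjpzbh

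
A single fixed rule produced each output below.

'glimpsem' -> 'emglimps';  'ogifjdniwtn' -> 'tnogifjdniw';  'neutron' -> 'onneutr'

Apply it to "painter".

In each case the input is transformed by: move the last 2 characters to the front (rotate right by 2).
On "painter" that produces "erpaint".

erpaint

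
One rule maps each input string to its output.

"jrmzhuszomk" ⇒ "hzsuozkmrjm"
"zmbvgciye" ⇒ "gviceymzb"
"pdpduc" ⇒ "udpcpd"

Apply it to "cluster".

tsrelcu

The rule is to move the first 3 characters to the end (rotate left by 3), then swap each adjacent pair of characters (1↔2, 3↔4, ...).
For "cluster", step one produces "sterclu"; step two turns that into "tsrelcu".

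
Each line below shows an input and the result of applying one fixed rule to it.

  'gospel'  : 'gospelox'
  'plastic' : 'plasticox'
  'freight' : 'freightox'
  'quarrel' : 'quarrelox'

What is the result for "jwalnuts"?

jwalnutsox

The rule is to append "ox".
So "jwalnuts" becomes "jwalnutsox".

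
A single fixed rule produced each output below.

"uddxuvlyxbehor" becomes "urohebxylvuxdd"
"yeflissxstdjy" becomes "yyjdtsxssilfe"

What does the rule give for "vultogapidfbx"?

vxbfdipagotlu

Looking at the pairs, the operation is to move the first character to the end, then reverse the string.
"vultogapidfbx" → "ultogapidfbxv" → "vxbfdipagotlu".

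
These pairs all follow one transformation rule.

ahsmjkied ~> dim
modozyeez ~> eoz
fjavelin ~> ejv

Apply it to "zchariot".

In each case the input is transformed by: sort the characters into alphabetical order, then keep one character in every 3, starting at position 2 (positions 2nd, 5th, 8th, ...).
"zchariot" → "achiortz" → "coz".

coz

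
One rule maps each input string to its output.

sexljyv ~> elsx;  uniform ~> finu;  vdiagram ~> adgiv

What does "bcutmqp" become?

bctu

The pattern: delete the last 3 characters, then sort the characters into alphabetical order.
Applying both steps to "bcutmqp": "bcut", then "bctu".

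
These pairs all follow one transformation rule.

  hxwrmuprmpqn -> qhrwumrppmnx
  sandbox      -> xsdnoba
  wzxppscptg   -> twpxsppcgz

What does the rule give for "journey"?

yjrueno

The pattern: swap each adjacent pair of characters (1↔2, 3↔4, ...), then swap the first and last characters.
Doing the same to "journey": "yjrueno".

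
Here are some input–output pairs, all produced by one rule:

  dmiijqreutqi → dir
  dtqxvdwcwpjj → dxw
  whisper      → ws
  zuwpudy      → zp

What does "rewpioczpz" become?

rpc

Looking at the pairs, the operation is to keep one character in every 3, starting at position 1 (positions 1st, 4th, 7th, ...), then delete the last character.
"rewpioczpz" → "rpcz" → "rpc".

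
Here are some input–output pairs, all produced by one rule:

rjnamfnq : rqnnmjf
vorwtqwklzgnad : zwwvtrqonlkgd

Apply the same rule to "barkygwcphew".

ywwrpkhgecb

The pattern: sort the characters into reverse alphabetical order, then delete the last character.
For "barkygwcphew", step one produces "ywwrpkhgecba"; step two turns that into "ywwrpkhgecb".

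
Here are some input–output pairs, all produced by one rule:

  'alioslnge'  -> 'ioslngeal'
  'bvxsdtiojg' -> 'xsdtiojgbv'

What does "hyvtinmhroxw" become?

vtinmhroxwhy

The rule is to move the first 2 characters to the end (rotate left by 2).
Doing the same to "hyvtinmhroxw": "vtinmhroxwhy".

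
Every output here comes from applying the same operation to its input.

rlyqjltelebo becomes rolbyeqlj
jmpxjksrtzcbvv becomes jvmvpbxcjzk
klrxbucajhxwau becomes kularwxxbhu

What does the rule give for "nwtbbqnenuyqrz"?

nzwrtqbybuq

The rule is to take characters alternately from the front and the back (1st, last, 2nd, 2nd-last, ...), then delete the last 3 characters.
Starting from "nwtbbqnenuyqrz": after the first operation, "nzwrtqbybuqnne"; after the second, "nzwrtqbybuq".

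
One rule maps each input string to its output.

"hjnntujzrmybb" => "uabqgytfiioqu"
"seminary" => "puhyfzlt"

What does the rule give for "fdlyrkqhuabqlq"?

In each case the input is transformed by: shift every letter 7 places forward in the alphabet (wrapping around), then move the first 3 characters to the end (rotate left by 3).
Applying that to "fdlyrkqhuabqlq" gives "fyrxobhixsxmks".

fyrxobhixsxmks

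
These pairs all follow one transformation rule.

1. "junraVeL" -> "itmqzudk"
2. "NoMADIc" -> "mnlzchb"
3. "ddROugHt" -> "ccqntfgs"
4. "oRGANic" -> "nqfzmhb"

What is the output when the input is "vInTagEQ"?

uhmszfdp

What's happening: shift every letter 1 place backward in the alphabet (wrapping around), then convert every letter to lowercase.
Starting from "vInTagEQ": after the first operation, "uHmSzfDP"; after the second, "uhmszfdp".
(Check on "NoMADIc": → "MnLZCHb" → "mnlzchb" ✓)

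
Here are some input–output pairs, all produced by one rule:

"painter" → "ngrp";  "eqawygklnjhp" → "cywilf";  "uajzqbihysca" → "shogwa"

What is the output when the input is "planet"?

nyc

Looking at the pairs, the operation is to shift every letter 2 places backward in the alphabet (wrapping around), then keep every other character starting from the first (positions 1st, 3rd, 5th, ...).
Applying both steps to "planet": "njylcr", then "nyc".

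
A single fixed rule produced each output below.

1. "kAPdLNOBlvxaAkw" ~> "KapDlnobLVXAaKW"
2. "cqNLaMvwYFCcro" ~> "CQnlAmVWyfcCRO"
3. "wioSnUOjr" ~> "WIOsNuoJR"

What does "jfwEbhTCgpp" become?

JFWeBHtcGPP

In each case the input is transformed by: flip the case of every letter.
Doing the same to "jfwEbhTCgpp": "JFWeBHtcGPP".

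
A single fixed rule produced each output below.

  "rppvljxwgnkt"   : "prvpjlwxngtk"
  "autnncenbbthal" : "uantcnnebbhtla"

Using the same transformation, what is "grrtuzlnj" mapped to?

rgtrzunlj

The transformation: swap each adjacent pair of characters (1↔2, 3↔4, ...).
Applying that to "grrtuzlnj" gives "rgtrzunlj".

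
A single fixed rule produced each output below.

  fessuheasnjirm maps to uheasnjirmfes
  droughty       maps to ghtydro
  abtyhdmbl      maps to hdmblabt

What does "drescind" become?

In each case the input is transformed by: move the first 3 characters to the end (rotate left by 3), then delete the first character.
For "drescind", step one produces "scinddre"; step two turns that into "cinddre".

cinddre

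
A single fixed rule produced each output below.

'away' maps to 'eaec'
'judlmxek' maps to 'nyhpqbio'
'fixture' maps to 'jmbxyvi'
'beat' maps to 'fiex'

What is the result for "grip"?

kvmt

In each case the input is transformed by: shift every letter 4 places forward in the alphabet (wrapping around).
Applying that to "grip" gives "kvmt".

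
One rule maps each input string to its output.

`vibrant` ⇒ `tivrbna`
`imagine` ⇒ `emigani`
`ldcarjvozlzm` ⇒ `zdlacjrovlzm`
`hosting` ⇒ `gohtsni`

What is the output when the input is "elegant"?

tlegena

What's happening: swap each adjacent pair of characters (1↔2, 3↔4, ...), then move the last character to the front.
Starting from "elegant": after the first operation, "legenat"; after the second, "tlegena".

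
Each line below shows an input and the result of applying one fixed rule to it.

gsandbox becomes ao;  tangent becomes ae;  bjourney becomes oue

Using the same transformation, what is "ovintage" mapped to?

oiae

Each output is the input with this applied: keep only the vowels.
So "ovintage" becomes "oiae".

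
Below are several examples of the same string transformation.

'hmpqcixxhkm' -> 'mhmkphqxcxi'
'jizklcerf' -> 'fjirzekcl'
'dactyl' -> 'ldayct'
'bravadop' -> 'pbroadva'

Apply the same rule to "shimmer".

rsheimm

Each output is the input with this applied: swap the first and last characters, then take characters alternately from the front and the back (1st, last, 2nd, 2nd-last, ...).
For "shimmer", step one produces "rhimmes"; step two turns that into "rsheimm".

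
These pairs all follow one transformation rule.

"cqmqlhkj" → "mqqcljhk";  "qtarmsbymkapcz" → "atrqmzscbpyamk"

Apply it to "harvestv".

Rule — move the first 2 characters to the end (rotate left by 2), then take characters alternately from the front and the back (1st, last, 2nd, 2nd-last, ...).
Starting from "harvestv": after the first operation, "rvestvha"; after the second, "ravhevst".

ravhevst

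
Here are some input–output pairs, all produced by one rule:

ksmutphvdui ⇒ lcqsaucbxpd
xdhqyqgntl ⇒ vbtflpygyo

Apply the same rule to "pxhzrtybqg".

jyoxfphzbg

Each output is the input with this applied: shift every letter 8 places forward in the alphabet (wrapping around), then move the last 3 characters to the front (rotate right by 3).
Applying both steps to "pxhzrtybqg": "xfphzbgjyo", then "jyoxfphzbg".
(Check on "xdhqyqgntl": → "flpygyovbt" → "vbtflpygyo" ✓)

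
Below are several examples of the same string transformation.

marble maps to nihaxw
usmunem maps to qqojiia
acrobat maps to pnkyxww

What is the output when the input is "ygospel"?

Looking at the pairs, the operation is to sort the characters into reverse alphabetical order, then shift every letter 4 places backward in the alphabet (wrapping around).
Applying both steps to "ygospel": "yspolge", then "uolkhca".

uolkhca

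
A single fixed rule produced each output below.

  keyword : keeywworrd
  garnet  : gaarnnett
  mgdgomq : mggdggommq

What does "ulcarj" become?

ullcaarjj

Rule — repeat every character 3 times, then keep every other character starting from the second (positions 2nd, 4th, 6th, ...).
For "ulcarj", step one produces "uuulllcccaaarrrjjj"; step two turns that into "ullcaarjj".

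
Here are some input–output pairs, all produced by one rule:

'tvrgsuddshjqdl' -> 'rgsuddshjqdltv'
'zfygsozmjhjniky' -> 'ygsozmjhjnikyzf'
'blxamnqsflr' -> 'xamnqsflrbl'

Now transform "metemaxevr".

The pattern: move the first 2 characters to the end (rotate left by 2).
For "metemaxevr" the result is "temaxevrme".

temaxevrme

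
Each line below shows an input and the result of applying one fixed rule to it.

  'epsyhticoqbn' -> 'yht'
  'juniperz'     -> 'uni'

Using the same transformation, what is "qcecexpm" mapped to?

Looking at the pairs, the operation is to swap the front and back halves of the string, then keep only the last 3 characters.
Working it through for "qcecexpm": intermediate "expmqcec", final "cec".
(Check on "epsyhticoqbn": → "icoqbnepsyht" → "yht" ✓)

cec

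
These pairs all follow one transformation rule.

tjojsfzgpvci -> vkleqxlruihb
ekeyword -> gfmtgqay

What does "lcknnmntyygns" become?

nuepmipapaovp

Looking at the pairs, the operation is to take characters alternately from the front and the back (1st, last, 2nd, 2nd-last, ...), then shift every letter 2 places forward in the alphabet (wrapping around).
Working it through for "lcknnmntyygns": intermediate "lscnkgnynymtn", final "nuepmipapaovp".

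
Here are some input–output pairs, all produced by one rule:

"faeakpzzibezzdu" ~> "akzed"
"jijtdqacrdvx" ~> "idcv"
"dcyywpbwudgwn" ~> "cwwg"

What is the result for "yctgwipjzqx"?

Looking at the pairs, the operation is to keep one character in every 3, starting at position 2 (positions 2nd, 5th, 8th, ...).
Applying that to "yctgwipjzqx" gives "cwjx".

cwjx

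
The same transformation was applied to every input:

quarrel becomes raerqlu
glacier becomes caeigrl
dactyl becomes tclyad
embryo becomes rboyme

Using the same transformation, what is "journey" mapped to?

ruenjyo

Rule — move the first 2 characters to the end (rotate left by 2), then swap each adjacent pair of characters (1↔2, 3↔4, ...).
Applying that to "journey" gives "ruenjyo".
(Check on "dactyl": → "ctylda" → "tclyad" ✓)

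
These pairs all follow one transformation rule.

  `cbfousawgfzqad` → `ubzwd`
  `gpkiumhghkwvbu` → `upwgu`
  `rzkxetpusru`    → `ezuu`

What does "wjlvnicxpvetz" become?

The rule is to keep one character in every 3, starting at position 2 (positions 2nd, 5th, 8th, ...), then swap each adjacent pair of characters (1↔2, 3↔4, ...).
Working it through for "wjlvnicxpvetz": intermediate "jnxe", final "njex".

njex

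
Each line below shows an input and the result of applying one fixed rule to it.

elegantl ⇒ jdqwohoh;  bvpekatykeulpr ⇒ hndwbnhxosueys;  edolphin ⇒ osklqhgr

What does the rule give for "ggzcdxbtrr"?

fgaewuujjc

Each output is the input with this applied: shift every letter 3 places forward in the alphabet (wrapping around), then move the first 3 characters to the end (rotate left by 3).
Applying both steps to "ggzcdxbtrr": "jjcfgaewuu", then "fgaewuujjc".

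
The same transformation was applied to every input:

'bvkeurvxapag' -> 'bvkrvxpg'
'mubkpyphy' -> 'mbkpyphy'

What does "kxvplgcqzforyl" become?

In each case the input is transformed by: remove every vowel.
Applying that to "kxvplgcqzforyl" gives "kxvplgcqzfryl".

kxvplgcqzfryl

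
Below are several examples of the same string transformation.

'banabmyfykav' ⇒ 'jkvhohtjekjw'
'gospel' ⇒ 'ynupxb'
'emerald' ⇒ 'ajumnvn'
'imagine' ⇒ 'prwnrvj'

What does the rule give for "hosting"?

crwpqxb

The pattern: shift every letter 9 places forward in the alphabet (wrapping around), then move the first 3 characters to the end (rotate left by 3).
For "hosting", step one produces "qxbcrwp"; step two turns that into "crwpqxb".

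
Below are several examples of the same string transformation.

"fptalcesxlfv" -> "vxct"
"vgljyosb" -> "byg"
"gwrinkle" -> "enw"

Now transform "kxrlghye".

egx

The pattern: reverse the string, then keep one character in every 3, starting at position 1 (positions 1st, 4th, 7th, ...).
Applying that to "kxrlghye" gives "egx".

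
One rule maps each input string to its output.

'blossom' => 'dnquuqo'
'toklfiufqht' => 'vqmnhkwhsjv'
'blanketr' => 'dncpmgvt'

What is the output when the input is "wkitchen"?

In each case the input is transformed by: shift every letter 2 places forward in the alphabet (wrapping around).
Doing the same to "wkitchen": "ymkvejgp".

ymkvejgp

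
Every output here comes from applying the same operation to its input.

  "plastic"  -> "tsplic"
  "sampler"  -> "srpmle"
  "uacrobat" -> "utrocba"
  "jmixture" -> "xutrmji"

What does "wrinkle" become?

wrnlki

What's happening: sort the characters into reverse alphabetical order, then delete the last character.
On "wrinkle": the first step gives "wrnlkie", and the second then gives "wrnlki".
(Check on "plastic": → "tsplica" → "tsplic" ✓)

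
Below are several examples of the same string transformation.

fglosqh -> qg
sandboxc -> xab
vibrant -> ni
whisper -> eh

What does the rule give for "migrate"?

In each case the input is transformed by: move the last 3 characters to the front (rotate right by 3), then keep one character in every 3, starting at position 2 (positions 2nd, 5th, 8th, ...).
Working it through for "migrate": intermediate "atemigr", final "ti".

ti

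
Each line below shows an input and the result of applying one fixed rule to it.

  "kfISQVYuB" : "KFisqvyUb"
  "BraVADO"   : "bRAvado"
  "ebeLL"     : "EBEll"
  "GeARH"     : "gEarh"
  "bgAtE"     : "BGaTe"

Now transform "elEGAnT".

ELegaNt

The rule is to flip the case of every letter.
Applying that to "elEGAnT" gives "ELegaNt".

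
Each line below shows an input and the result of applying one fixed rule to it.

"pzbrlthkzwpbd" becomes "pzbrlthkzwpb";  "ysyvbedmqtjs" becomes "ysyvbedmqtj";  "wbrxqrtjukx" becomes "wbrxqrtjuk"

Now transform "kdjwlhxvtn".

kdjwlhxvt

What's happening: delete the last character.
"kdjwlhxvtn" → "kdjwlhxvt".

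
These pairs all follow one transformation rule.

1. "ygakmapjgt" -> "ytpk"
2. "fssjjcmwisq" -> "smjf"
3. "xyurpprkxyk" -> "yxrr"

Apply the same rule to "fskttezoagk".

ztgf

Rule — keep one character in every 3, starting at position 1 (positions 1st, 4th, 7th, ...), then sort the characters into reverse alphabetical order.
Working it through for "fskttezoagk": intermediate "ftzg", final "ztgf".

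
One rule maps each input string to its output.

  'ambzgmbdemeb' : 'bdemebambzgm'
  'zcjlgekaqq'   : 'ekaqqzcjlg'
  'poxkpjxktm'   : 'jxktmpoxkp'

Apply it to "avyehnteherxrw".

eherxrwavyehnt

Each output is the input with this applied: swap the front and back halves of the string.
Applying that to "avyehnteherxrw" gives "eherxrwavyehnt".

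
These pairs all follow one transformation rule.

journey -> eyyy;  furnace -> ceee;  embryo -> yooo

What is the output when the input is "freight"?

httt

The pattern: repeat every character 3 times, then keep only the last 4 characters.
On "freight": the first step gives "fffrrreeeiiiggghhhttt", and the second then gives "httt".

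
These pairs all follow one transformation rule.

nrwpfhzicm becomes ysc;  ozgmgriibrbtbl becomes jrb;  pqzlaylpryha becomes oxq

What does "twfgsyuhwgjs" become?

Rule — shift every letter 10 places backward in the alphabet (wrapping around), then keep only the last 3 characters.
On "twfgsyuhwgjs": the first step gives "jmvwiokxmwzi", and the second then gives "wzi".

wzi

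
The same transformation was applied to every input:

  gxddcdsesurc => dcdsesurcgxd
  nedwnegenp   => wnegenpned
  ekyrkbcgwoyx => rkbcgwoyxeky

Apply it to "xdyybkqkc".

The pattern: move the first 3 characters to the end (rotate left by 3).
So "xdyybkqkc" becomes "ybkqkcxdy".

ybkqkcxdy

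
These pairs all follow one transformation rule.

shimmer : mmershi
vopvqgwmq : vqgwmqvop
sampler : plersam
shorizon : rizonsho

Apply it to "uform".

rmufo

Rule — move the first 3 characters to the end (rotate left by 3).
For "uform" the result is "rmufo".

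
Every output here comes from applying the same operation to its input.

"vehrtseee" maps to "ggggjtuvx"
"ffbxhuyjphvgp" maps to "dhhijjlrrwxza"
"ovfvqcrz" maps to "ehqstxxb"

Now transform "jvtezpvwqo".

glqrsvxxyb

In each case the input is transformed by: sort the characters into alphabetical order, then shift every letter 2 places forward in the alphabet (wrapping around).
Starting from "jvtezpvwqo": after the first operation, "ejopqtvvwz"; after the second, "glqrsvxxyb".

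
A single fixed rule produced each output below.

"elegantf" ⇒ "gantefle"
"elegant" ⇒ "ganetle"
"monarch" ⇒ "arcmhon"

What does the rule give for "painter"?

nteprai

The transformation: swap the first and last characters, then move the first 3 characters to the end (rotate left by 3).
Working it through for "painter": intermediate "raintep", final "nteprai".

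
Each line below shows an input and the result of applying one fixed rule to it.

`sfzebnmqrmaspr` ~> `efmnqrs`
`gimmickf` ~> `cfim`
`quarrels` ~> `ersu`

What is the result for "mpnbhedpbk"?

The pattern: keep every other character starting from the second (positions 2nd, 4th, 6th, ...), then sort the characters into alphabetical order.
Working it through for "mpnbhedpbk": intermediate "pbepk", final "bekpp".

bekpp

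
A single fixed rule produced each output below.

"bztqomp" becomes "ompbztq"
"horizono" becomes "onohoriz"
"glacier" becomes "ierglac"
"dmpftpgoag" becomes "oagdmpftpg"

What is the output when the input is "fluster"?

terflus

The rule is to move the last 3 characters to the front (rotate right by 3).
So "fluster" becomes "terflus".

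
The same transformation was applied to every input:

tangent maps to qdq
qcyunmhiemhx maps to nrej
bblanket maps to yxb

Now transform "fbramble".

cxi

Each output is the input with this applied: shift every letter 3 places backward in the alphabet (wrapping around), then keep one character in every 3, starting at position 1 (positions 1st, 4th, 7th, ...).
Working it through for "fbramble": intermediate "cyoxjyib", final "cxi".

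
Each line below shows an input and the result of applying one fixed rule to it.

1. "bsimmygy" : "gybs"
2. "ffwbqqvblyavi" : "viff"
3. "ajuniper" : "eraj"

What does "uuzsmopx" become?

Looking at the pairs, the operation is to move the last 2 characters to the front (rotate right by 2), then keep only the first 4 characters.
"uuzsmopx" → "pxuu".

pxuu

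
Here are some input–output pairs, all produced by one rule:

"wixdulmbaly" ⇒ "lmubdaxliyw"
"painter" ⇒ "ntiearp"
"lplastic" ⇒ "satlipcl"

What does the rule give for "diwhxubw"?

xhuwbiwd

What's happening: take characters alternately from the front and the back (1st, last, 2nd, 2nd-last, ...), then reverse the string.
Starting from "diwhxubw": after the first operation, "dwibwuhx"; after the second, "xhuwbiwd".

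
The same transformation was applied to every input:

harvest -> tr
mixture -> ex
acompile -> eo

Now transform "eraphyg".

Looking at the pairs, the operation is to move the last 3 characters to the front (rotate right by 3), then keep one character in every 3, starting at position 3 (positions 3rd, 6th, 9th, ...).
On "eraphyg": the first step gives "hygerap", and the second then gives "ga".
(Check on "harvest": → "estharv" → "tr" ✓)

ga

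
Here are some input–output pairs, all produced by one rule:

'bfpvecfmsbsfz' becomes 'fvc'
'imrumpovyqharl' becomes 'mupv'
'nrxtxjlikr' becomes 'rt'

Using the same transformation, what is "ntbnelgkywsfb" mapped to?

tnl

Rule — keep every other character starting from the second (positions 2nd, 4th, 6th, ...), then delete the last 3 characters.
Starting from "ntbnelgkywsfb": after the first operation, "tnlkwf"; after the second, "tnl".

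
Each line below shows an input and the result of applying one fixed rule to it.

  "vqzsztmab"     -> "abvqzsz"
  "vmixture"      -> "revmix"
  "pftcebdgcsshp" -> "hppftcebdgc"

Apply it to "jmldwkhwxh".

Rule — move the last 2 characters to the front (rotate right by 2), then delete the last 2 characters.
For "jmldwkhwxh", step one produces "xhjmldwkhw"; step two turns that into "xhjmldwk".

xhjmldwk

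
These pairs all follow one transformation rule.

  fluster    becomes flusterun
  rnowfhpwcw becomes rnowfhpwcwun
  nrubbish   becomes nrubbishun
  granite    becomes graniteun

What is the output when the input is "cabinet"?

cabinetun

Each output is the input with this applied: append "un".
Doing the same to "cabinet": "cabinetun".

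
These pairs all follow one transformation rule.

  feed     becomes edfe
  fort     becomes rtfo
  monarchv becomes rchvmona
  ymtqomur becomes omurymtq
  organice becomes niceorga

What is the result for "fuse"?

The transformation: swap the front and back halves of the string.
"fuse" → "sefu".

sefu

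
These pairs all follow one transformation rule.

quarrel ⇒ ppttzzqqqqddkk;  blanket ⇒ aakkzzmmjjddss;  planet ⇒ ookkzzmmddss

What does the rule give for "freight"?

eeqqddhhffggss

Each output is the input with this applied: shift every letter 1 place backward in the alphabet (wrapping around), then double every character.
Applying both steps to "freight": "eqdhfgs", then "eeqqddhhffggss".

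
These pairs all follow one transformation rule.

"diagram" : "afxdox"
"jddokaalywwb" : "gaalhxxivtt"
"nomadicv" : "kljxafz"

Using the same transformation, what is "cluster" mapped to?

Rule — delete the last character, then shift every letter 3 places backward in the alphabet (wrapping around).
"cluster" → "cluste" → "zirpqb".

zirpqb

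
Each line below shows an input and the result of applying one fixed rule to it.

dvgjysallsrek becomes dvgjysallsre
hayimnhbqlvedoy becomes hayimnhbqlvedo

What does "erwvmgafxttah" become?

erwvmgafxtta

In each case the input is transformed by: delete the last character.
For "erwvmgafxttah" the result is "erwvmgafxtta".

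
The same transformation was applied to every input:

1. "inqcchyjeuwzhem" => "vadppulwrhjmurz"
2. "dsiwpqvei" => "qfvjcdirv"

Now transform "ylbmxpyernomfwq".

What's happening: shift every letter 13 places forward in the alphabet (wrapping around) — i.e. ROT13.
Applying that to "ylbmxpyernomfwq" gives "lyozkclreabzsjd".

lyozkclreabzsjd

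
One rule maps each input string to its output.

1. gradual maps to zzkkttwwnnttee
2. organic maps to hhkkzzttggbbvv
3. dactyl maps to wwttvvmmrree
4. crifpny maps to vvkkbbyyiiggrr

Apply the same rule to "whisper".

In each case the input is transformed by: shift every letter 7 places backward in the alphabet (wrapping around), then double every character.
Doing the same to "whisper": "ppaabblliixxkk".

ppaabblliixxkk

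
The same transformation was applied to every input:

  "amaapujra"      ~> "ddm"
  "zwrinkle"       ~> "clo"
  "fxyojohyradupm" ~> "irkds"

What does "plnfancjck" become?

The pattern: shift every letter 3 places forward in the alphabet (wrapping around), then keep one character in every 3, starting at position 1 (positions 1st, 4th, 7th, ...).
For "plnfancjck", step one produces "soqidqfmfn"; step two turns that into "sifn".

sifn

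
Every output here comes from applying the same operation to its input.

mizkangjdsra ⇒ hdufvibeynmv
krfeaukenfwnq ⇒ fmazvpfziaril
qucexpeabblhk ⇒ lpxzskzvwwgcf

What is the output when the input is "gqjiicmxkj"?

What's happening: shift every letter 5 places backward in the alphabet (wrapping around).
For "gqjiicmxkj" the result is "bleddxhsfe".

bleddxhsfe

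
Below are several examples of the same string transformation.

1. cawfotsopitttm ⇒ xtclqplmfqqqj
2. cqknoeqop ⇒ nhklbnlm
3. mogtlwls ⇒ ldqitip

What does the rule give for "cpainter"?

mxfkqbo

In each case the input is transformed by: shift every letter 3 places backward in the alphabet (wrapping around), then delete the first character.
For "cpainter", step one produces "zmxfkqbo"; step two turns that into "mxfkqbo".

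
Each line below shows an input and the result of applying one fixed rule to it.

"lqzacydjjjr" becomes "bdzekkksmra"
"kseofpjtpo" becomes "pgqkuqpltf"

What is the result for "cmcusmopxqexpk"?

vtnpqyrfyqldnd

What's happening: move the first 3 characters to the end (rotate left by 3), then shift every letter 1 place forward in the alphabet (wrapping around).
"cmcusmopxqexpk" → "usmopxqexpkcmc" → "vtnpqyrfyqldnd".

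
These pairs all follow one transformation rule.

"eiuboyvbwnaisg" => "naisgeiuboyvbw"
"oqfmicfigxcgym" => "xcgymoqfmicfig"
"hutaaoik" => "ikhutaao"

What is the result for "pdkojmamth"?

mthpdkojma

Looking at the pairs, the operation is to move the first 2 characters to the end (rotate left by 2), then swap the front and back halves of the string.
For "pdkojmamth", step one produces "kojmamthpd"; step two turns that into "mthpdkojma".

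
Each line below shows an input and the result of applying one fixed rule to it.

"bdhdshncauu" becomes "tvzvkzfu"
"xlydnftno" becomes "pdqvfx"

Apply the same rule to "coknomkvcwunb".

ugcfgecnuo

Looking at the pairs, the operation is to delete the last 3 characters, then shift every letter 8 places backward in the alphabet (wrapping around).
Starting from "coknomkvcwunb": after the first operation, "coknomkvcw"; after the second, "ugcfgecnuo".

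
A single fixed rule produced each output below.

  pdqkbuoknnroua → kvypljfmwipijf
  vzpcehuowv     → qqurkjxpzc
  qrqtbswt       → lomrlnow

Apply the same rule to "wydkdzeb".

In each case the input is transformed by: shift every letter 5 places backward in the alphabet (wrapping around), then take characters alternately from the front and the back (1st, last, 2nd, 2nd-last, ...).
Working it through for "wydkdzeb": intermediate "rtyfyuzw", final "rwtzyufy".

rwtzyufy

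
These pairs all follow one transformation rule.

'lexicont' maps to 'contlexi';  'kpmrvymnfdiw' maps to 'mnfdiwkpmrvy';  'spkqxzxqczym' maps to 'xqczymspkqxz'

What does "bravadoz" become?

The transformation: swap the front and back halves of the string.
Applying that to "bravadoz" gives "adozbrav".

adozbrav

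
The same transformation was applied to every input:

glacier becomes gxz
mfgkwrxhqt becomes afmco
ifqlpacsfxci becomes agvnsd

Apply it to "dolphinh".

The rule is to keep every other character starting from the second (positions 2nd, 4th, 6th, ...), then shift every letter 5 places backward in the alphabet (wrapping around).
For "dolphinh", step one produces "opih"; step two turns that into "jkdc".
(Check on "ifqlpacsfxci": → "flasxi" → "agvnsd" ✓)

jkdc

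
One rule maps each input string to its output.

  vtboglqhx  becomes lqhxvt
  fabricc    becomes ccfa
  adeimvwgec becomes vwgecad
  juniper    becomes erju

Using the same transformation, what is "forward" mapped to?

What's happening: move the first 2 characters to the end (rotate left by 2), then delete the first 3 characters.
"forward" → "rwardfo" → "rdfo".

rdfo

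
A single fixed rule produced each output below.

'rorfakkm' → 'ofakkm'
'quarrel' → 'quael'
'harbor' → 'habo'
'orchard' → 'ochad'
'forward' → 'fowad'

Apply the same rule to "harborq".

The transformation: remove every "r".
On "harborq" that produces "haboq".

haboq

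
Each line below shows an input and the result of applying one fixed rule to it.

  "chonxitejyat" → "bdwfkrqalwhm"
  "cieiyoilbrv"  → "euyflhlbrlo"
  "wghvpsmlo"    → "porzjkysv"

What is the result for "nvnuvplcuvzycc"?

bffqyqxysofxyc

Each output is the input with this applied: shift every letter 3 places forward in the alphabet (wrapping around), then move the last 3 characters to the front (rotate right by 3).
Applying both steps to "nvnuvplcuvzycc": "qyqxysofxycbff", then "bffqyqxysofxyc".
(Check on "wghvpsmlo": → "zjkysvpor" → "porzjkysv" ✓)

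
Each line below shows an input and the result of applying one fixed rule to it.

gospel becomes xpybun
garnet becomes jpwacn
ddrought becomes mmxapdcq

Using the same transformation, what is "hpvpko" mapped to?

yqyext

The rule is to swap each adjacent pair of characters (1↔2, 3↔4, ...), then shift every letter 9 places forward in the alphabet (wrapping around).
For "hpvpko", step one produces "phpvok"; step two turns that into "yqyext".
(Check on "ddrought": → "ddorguth" → "mmxapdcq" ✓)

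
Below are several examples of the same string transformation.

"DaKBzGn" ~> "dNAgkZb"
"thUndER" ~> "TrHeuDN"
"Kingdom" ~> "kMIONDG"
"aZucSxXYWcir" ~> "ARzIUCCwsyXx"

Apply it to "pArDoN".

The pattern: flip the case of every letter, then take characters alternately from the front and the back (1st, last, 2nd, 2nd-last, ...).
Starting from "pArDoN": after the first operation, "PaRdOn"; after the second, "PnaORd".

PnaORd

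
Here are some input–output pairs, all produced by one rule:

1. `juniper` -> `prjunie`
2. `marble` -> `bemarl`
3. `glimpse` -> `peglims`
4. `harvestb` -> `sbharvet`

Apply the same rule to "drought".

gtdrouh

The transformation: move the last 2 characters to the front (rotate right by 2), then swap the first and last characters.
Starting from "drought": after the first operation, "htdroug"; after the second, "gtdrouh".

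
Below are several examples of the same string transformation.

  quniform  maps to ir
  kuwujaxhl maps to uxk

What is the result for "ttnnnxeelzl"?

nez

Rule — move the first character to the end, then keep one character in every 3, starting at position 3 (positions 3rd, 6th, 9th, ...).
On "ttnnnxeelzl": the first step gives "tnnnxeelzlt", and the second then gives "nez".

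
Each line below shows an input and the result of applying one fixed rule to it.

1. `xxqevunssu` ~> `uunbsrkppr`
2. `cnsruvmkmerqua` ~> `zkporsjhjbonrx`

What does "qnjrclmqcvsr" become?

Rule — shift every letter 3 places backward in the alphabet (wrapping around).
So "qnjrclmqcvsr" becomes "nkgozijnzspo".

nkgozijnzspo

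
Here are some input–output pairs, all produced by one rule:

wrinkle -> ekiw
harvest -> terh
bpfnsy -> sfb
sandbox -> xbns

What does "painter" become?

rtip

The rule is to keep every other character starting from the first (positions 1st, 3rd, 5th, ...), then reverse the string.
For "painter", step one produces "pitr"; step two turns that into "rtip".
(Check on "harvest": → "hret" → "terh" ✓)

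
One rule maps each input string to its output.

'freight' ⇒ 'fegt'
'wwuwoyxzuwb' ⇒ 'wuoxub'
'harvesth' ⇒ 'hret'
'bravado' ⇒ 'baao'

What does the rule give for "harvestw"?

The pattern: keep every other character starting from the first (positions 1st, 3rd, 5th, ...).
"harvestw" → "hret".

hret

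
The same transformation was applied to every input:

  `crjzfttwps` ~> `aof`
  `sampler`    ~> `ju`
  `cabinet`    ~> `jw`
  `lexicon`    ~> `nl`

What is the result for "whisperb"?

Rule — shift every letter 9 places forward in the alphabet (wrapping around), then keep one character in every 3, starting at position 2 (positions 2nd, 5th, 8th, ...).
Starting from "whisperb": after the first operation, "fqrbynak"; after the second, "qyk".
(Check on "cabinet": → "ljkrwnc" → "jw" ✓)

qyk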